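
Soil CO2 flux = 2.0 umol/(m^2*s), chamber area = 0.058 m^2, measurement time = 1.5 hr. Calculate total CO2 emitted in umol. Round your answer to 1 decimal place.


Step 1: Convert time to seconds: 1.5 hr * 3600 = 5400.0 s
Step 2: Total = flux * area * time_s
Step 3: Total = 2.0 * 0.058 * 5400.0
Step 4: Total = 626.4 umol

626.4


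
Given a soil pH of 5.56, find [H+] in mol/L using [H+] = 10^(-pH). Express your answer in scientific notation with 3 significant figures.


Step 1: [H+] = 10^(-pH)
Step 2: [H+] = 10^(-5.56)
Step 3: [H+] = 2.75e-06 mol/L

2.75e-06


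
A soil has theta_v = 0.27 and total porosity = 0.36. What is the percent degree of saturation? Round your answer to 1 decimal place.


Step 1: S = 100 * theta_v / n
Step 2: S = 100 * 0.27 / 0.36
Step 3: S = 75.0%

75.0


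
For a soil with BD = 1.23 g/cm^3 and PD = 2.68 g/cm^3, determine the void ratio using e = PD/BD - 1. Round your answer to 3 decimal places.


Step 1: e = PD / BD - 1
Step 2: e = 2.68 / 1.23 - 1
Step 3: e = 2.17886 - 1
Step 4: e = 1.179

1.179


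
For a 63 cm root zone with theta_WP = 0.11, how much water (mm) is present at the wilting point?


Step 1: Water (mm) = theta_WP * depth * 10
Step 2: Water = 0.11 * 63 * 10
Step 3: Water = 69.3 mm

69.3


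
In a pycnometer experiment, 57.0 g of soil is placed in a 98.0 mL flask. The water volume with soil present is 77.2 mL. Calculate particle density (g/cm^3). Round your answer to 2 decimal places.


Step 1: Volume of solids = flask volume - water volume with soil
Step 2: V_solids = 98.0 - 77.2 = 20.8 mL
Step 3: Particle density = mass / V_solids = 57.0 / 20.8 = 2.74 g/cm^3

2.74


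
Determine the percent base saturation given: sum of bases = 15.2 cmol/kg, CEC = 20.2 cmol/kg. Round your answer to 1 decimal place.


Step 1: BS = 100 * (sum of bases) / CEC
Step 2: BS = 100 * 15.2 / 20.2
Step 3: BS = 75.2%

75.2


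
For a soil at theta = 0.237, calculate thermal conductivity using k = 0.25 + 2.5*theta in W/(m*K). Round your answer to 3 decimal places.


Step 1: k = 0.25 + 2.5 * theta
Step 2: k = 0.25 + 2.5 * 0.237
Step 3: k = 0.25 + 0.593
Step 4: k = 0.843 W/(m*K)

0.843


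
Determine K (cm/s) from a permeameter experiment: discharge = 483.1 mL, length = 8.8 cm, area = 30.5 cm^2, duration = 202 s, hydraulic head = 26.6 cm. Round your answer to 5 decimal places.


Step 1: K = Q * L / (A * t * h)
Step 2: Numerator = 483.1 * 8.8 = 4251.28
Step 3: Denominator = 30.5 * 202 * 26.6 = 163882.6
Step 4: K = 4251.28 / 163882.6 = 0.02594 cm/s

0.02594


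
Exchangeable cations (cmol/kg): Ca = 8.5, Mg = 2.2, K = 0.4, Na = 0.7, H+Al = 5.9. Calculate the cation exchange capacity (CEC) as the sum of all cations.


Step 1: CEC = Ca + Mg + K + Na + (H+Al)
Step 2: CEC = 8.5 + 2.2 + 0.4 + 0.7 + 5.9
Step 3: CEC = 17.7 cmol/kg

17.7


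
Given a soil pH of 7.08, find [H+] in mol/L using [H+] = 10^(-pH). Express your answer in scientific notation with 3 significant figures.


Step 1: [H+] = 10^(-pH)
Step 2: [H+] = 10^(-7.08)
Step 3: [H+] = 8.32e-08 mol/L

8.32e-08


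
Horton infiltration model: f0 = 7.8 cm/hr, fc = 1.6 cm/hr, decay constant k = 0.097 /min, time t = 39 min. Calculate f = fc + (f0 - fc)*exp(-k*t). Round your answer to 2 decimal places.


Step 1: f = fc + (f0 - fc) * exp(-k * t)
Step 2: exp(-0.097 * 39) = 0.022754
Step 3: f = 1.6 + (7.8 - 1.6) * 0.022754
Step 4: f = 1.6 + 6.2 * 0.022754
Step 5: f = 1.74 cm/hr

1.74


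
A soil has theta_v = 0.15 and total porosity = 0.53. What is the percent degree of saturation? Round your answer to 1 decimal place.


Step 1: S = 100 * theta_v / n
Step 2: S = 100 * 0.15 / 0.53
Step 3: S = 28.3%

28.3


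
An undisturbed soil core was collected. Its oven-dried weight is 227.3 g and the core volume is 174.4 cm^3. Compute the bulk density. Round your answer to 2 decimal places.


Step 1: Identify the formula: BD = dry mass / volume
Step 2: Substitute values: BD = 227.3 / 174.4
Step 3: BD = 1.3 g/cm^3

1.3


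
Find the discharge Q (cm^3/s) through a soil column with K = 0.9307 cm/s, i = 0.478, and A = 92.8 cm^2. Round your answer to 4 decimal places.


Step 1: Apply Darcy's law: Q = K * i * A
Step 2: Q = 0.9307 * 0.478 * 92.8
Step 3: Q = 41.2844 cm^3/s

41.2844


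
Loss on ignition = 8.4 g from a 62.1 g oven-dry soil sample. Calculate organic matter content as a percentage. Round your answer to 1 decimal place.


Step 1: OM% = 100 * LOI / sample mass
Step 2: OM = 100 * 8.4 / 62.1
Step 3: OM = 13.5%

13.5


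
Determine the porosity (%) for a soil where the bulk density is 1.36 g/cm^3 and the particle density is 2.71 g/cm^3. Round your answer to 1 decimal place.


Step 1: Formula: n = 100 * (1 - BD / PD)
Step 2: n = 100 * (1 - 1.36 / 2.71)
Step 3: n = 100 * (1 - 0.50185)
Step 4: n = 49.8%

49.8


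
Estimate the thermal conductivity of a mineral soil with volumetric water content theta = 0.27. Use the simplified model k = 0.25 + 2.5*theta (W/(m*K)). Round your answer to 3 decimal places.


Step 1: k = 0.25 + 2.5 * theta
Step 2: k = 0.25 + 2.5 * 0.27
Step 3: k = 0.25 + 0.675
Step 4: k = 0.925 W/(m*K)

0.925


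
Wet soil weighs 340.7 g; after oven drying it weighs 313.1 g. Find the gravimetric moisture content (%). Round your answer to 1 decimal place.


Step 1: Water mass = wet - dry = 340.7 - 313.1 = 27.6 g
Step 2: w = 100 * water mass / dry mass
Step 3: w = 100 * 27.6 / 313.1 = 8.8%

8.8


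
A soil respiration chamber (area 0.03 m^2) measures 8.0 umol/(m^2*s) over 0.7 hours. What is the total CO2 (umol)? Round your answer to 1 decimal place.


Step 1: Convert time to seconds: 0.7 hr * 3600 = 2520.0 s
Step 2: Total = flux * area * time_s
Step 3: Total = 8.0 * 0.03 * 2520.0
Step 4: Total = 604.8 umol

604.8


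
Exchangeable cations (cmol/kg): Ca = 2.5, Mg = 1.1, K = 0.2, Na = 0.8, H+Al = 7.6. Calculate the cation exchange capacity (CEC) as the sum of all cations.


Step 1: CEC = Ca + Mg + K + Na + (H+Al)
Step 2: CEC = 2.5 + 1.1 + 0.2 + 0.8 + 7.6
Step 3: CEC = 12.2 cmol/kg

12.2


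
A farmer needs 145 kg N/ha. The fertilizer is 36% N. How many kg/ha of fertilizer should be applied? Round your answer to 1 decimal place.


Step 1: Fertilizer rate = target N / (N content / 100)
Step 2: Rate = 145 / (36 / 100)
Step 3: Rate = 145 / 0.36
Step 4: Rate = 402.8 kg/ha

402.8


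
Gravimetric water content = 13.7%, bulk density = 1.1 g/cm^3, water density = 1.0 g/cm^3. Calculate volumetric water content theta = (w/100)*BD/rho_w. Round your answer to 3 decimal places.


Step 1: theta = (w / 100) * BD / rho_w
Step 2: theta = (13.7 / 100) * 1.1 / 1.0
Step 3: theta = 0.137 * 1.1
Step 4: theta = 0.151

0.151


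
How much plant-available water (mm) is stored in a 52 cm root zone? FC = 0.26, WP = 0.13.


Step 1: Available water = (FC - WP) * depth * 10
Step 2: AW = (0.26 - 0.13) * 52 * 10
Step 3: AW = 0.13 * 52 * 10
Step 4: AW = 67.6 mm

67.6


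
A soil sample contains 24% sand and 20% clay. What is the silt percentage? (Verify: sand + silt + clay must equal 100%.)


Step 1: sand + silt + clay = 100%
Step 2: silt = 100 - sand - clay
Step 3: silt = 100 - 24 - 20
Step 4: silt = 56%

56


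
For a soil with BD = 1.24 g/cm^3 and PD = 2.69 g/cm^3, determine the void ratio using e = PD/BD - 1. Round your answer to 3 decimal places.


Step 1: e = PD / BD - 1
Step 2: e = 2.69 / 1.24 - 1
Step 3: e = 2.16935 - 1
Step 4: e = 1.169

1.169


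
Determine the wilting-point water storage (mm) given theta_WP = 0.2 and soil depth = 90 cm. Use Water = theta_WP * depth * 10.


Step 1: Water (mm) = theta_WP * depth * 10
Step 2: Water = 0.2 * 90 * 10
Step 3: Water = 180.0 mm

180.0


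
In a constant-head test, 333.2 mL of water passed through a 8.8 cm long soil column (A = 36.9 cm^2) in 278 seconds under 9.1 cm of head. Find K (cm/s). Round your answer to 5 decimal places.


Step 1: K = Q * L / (A * t * h)
Step 2: Numerator = 333.2 * 8.8 = 2932.16
Step 3: Denominator = 36.9 * 278 * 9.1 = 93349.62
Step 4: K = 2932.16 / 93349.62 = 0.03141 cm/s

0.03141


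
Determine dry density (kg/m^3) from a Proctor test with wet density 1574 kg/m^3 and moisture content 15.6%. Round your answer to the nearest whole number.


Step 1: Dry density = wet density / (1 + w/100)
Step 2: Dry density = 1574 / (1 + 15.6/100)
Step 3: Dry density = 1574 / 1.156
Step 4: Dry density = 1362 kg/m^3

1362


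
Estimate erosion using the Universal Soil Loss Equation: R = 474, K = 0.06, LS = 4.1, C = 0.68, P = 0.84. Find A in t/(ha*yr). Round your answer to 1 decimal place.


Step 1: A = R * K * LS * C * P
Step 2: R * K = 474 * 0.06 = 28.44
Step 3: (R*K) * LS = 28.44 * 4.1 = 116.604
Step 4: * C * P = 116.604 * 0.68 * 0.84 = 66.6
Step 5: A = 66.6 t/(ha*yr)

66.6


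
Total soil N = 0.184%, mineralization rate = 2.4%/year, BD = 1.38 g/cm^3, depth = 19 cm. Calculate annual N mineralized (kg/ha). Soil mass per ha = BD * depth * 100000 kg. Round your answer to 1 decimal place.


Step 1: Soil mass per ha = BD * depth * 100000 = 1.38 * 19 * 100000 = 2622000 kg
Step 2: Total N pool = soil mass * N%/100 = 2622000 * 0.184/100 = 4824.48 kg/ha
Step 3: N mineralized = N pool * rate%/100 = 4824.48 * 2.4/100 = 115.8 kg/ha/yr

115.8


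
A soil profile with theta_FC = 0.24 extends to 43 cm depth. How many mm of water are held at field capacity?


Step 1: Water (mm) = theta_FC * depth (cm) * 10
Step 2: Water = 0.24 * 43 * 10
Step 3: Water = 103.2 mm

103.2


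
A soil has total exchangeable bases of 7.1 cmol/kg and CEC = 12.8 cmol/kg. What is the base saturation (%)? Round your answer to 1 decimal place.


Step 1: BS = 100 * (sum of bases) / CEC
Step 2: BS = 100 * 7.1 / 12.8
Step 3: BS = 55.5%

55.5


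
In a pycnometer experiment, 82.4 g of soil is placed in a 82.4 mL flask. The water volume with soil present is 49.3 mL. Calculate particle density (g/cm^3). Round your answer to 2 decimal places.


Step 1: Volume of solids = flask volume - water volume with soil
Step 2: V_solids = 82.4 - 49.3 = 33.1 mL
Step 3: Particle density = mass / V_solids = 82.4 / 33.1 = 2.49 g/cm^3

2.49


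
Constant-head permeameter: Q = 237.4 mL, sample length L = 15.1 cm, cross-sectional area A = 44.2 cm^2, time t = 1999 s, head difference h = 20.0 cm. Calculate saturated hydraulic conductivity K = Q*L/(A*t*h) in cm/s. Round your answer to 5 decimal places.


Step 1: K = Q * L / (A * t * h)
Step 2: Numerator = 237.4 * 15.1 = 3584.74
Step 3: Denominator = 44.2 * 1999 * 20.0 = 1767116.0
Step 4: K = 3584.74 / 1767116.0 = 0.00203 cm/s

0.00203


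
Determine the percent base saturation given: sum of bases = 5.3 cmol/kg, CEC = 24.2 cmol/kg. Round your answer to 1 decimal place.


Step 1: BS = 100 * (sum of bases) / CEC
Step 2: BS = 100 * 5.3 / 24.2
Step 3: BS = 21.9%

21.9


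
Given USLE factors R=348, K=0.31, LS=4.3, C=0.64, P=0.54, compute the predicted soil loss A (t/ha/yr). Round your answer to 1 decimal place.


Step 1: A = R * K * LS * C * P
Step 2: R * K = 348 * 0.31 = 107.88
Step 3: (R*K) * LS = 107.88 * 4.3 = 463.884
Step 4: * C * P = 463.884 * 0.64 * 0.54 = 160.3
Step 5: A = 160.3 t/(ha*yr)

160.3


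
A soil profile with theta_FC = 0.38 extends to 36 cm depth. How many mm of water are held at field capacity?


Step 1: Water (mm) = theta_FC * depth (cm) * 10
Step 2: Water = 0.38 * 36 * 10
Step 3: Water = 136.8 mm

136.8


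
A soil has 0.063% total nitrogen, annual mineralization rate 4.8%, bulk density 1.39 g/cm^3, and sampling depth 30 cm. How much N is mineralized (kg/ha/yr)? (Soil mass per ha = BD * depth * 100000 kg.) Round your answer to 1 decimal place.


Step 1: Soil mass per ha = BD * depth * 100000 = 1.39 * 30 * 100000 = 4170000 kg
Step 2: Total N pool = soil mass * N%/100 = 4170000 * 0.063/100 = 2627.1 kg/ha
Step 3: N mineralized = N pool * rate%/100 = 2627.1 * 4.8/100 = 126.1 kg/ha/yr

126.1


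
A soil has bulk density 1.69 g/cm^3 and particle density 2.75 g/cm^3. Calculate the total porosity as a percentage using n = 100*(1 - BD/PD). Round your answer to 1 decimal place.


Step 1: Formula: n = 100 * (1 - BD / PD)
Step 2: n = 100 * (1 - 1.69 / 2.75)
Step 3: n = 100 * (1 - 0.61455)
Step 4: n = 38.5%

38.5


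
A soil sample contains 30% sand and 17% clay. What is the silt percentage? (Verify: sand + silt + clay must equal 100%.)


Step 1: sand + silt + clay = 100%
Step 2: silt = 100 - sand - clay
Step 3: silt = 100 - 30 - 17
Step 4: silt = 53%

53


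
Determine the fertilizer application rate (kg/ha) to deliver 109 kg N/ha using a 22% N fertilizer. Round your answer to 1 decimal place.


Step 1: Fertilizer rate = target N / (N content / 100)
Step 2: Rate = 109 / (22 / 100)
Step 3: Rate = 109 / 0.22
Step 4: Rate = 495.5 kg/ha

495.5


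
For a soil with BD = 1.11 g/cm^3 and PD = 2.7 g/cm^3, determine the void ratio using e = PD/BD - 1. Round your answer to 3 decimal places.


Step 1: e = PD / BD - 1
Step 2: e = 2.7 / 1.11 - 1
Step 3: e = 2.43243 - 1
Step 4: e = 1.432

1.432


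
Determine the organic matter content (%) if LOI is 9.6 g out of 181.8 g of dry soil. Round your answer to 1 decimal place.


Step 1: OM% = 100 * LOI / sample mass
Step 2: OM = 100 * 9.6 / 181.8
Step 3: OM = 5.3%

5.3


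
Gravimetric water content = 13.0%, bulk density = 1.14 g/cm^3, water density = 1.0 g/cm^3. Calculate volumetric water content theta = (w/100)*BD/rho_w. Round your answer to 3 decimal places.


Step 1: theta = (w / 100) * BD / rho_w
Step 2: theta = (13.0 / 100) * 1.14 / 1.0
Step 3: theta = 0.13 * 1.14
Step 4: theta = 0.148

0.148


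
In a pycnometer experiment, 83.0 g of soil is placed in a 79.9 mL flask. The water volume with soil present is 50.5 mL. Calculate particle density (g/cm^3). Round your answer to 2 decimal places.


Step 1: Volume of solids = flask volume - water volume with soil
Step 2: V_solids = 79.9 - 50.5 = 29.4 mL
Step 3: Particle density = mass / V_solids = 83.0 / 29.4 = 2.82 g/cm^3

2.82


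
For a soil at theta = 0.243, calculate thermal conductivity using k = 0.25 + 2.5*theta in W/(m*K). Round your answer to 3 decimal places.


Step 1: k = 0.25 + 2.5 * theta
Step 2: k = 0.25 + 2.5 * 0.243
Step 3: k = 0.25 + 0.608
Step 4: k = 0.858 W/(m*K)

0.858


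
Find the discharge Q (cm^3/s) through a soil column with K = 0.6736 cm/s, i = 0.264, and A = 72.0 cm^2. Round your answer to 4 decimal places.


Step 1: Apply Darcy's law: Q = K * i * A
Step 2: Q = 0.6736 * 0.264 * 72.0
Step 3: Q = 12.8038 cm^3/s

12.8038


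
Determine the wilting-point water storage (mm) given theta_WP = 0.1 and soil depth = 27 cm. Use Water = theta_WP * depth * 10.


Step 1: Water (mm) = theta_WP * depth * 10
Step 2: Water = 0.1 * 27 * 10
Step 3: Water = 27.0 mm

27.0


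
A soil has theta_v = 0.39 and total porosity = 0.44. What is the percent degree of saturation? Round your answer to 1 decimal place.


Step 1: S = 100 * theta_v / n
Step 2: S = 100 * 0.39 / 0.44
Step 3: S = 88.6%

88.6


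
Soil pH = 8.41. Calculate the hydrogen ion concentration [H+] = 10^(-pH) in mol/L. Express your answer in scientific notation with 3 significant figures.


Step 1: [H+] = 10^(-pH)
Step 2: [H+] = 10^(-8.41)
Step 3: [H+] = 3.89e-09 mol/L

3.89e-09


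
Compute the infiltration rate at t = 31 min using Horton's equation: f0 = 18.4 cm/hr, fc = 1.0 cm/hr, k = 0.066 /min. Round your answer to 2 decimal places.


Step 1: f = fc + (f0 - fc) * exp(-k * t)
Step 2: exp(-0.066 * 31) = 0.129251
Step 3: f = 1.0 + (18.4 - 1.0) * 0.129251
Step 4: f = 1.0 + 17.4 * 0.129251
Step 5: f = 3.25 cm/hr

3.25


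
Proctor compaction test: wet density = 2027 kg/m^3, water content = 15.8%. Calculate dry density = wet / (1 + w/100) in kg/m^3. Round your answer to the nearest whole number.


Step 1: Dry density = wet density / (1 + w/100)
Step 2: Dry density = 2027 / (1 + 15.8/100)
Step 3: Dry density = 2027 / 1.158
Step 4: Dry density = 1750 kg/m^3

1750


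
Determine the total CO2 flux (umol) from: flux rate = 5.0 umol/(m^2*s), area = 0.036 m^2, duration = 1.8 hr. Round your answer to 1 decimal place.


Step 1: Convert time to seconds: 1.8 hr * 3600 = 6480.0 s
Step 2: Total = flux * area * time_s
Step 3: Total = 5.0 * 0.036 * 6480.0
Step 4: Total = 1166.4 umol

1166.4


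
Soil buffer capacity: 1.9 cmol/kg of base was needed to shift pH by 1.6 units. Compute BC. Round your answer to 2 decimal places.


Step 1: BC = change in base / change in pH
Step 2: BC = 1.9 / 1.6
Step 3: BC = 1.19 cmol/(kg*pH unit)

1.19


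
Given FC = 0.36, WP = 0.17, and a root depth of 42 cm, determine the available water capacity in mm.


Step 1: Available water = (FC - WP) * depth * 10
Step 2: AW = (0.36 - 0.17) * 42 * 10
Step 3: AW = 0.19 * 42 * 10
Step 4: AW = 79.8 mm

79.8


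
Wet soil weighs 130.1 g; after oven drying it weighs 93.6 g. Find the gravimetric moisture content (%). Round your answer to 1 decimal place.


Step 1: Water mass = wet - dry = 130.1 - 93.6 = 36.5 g
Step 2: w = 100 * water mass / dry mass
Step 3: w = 100 * 36.5 / 93.6 = 39.0%

39.0


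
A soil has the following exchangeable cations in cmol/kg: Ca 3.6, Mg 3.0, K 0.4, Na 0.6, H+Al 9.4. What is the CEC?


Step 1: CEC = Ca + Mg + K + Na + (H+Al)
Step 2: CEC = 3.6 + 3.0 + 0.4 + 0.6 + 9.4
Step 3: CEC = 17.0 cmol/kg

17.0


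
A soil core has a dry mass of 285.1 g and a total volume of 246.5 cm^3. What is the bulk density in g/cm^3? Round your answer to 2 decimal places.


Step 1: Identify the formula: BD = dry mass / volume
Step 2: Substitute values: BD = 285.1 / 246.5
Step 3: BD = 1.16 g/cm^3

1.16


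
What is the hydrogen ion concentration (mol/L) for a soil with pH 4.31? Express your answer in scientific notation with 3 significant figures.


Step 1: [H+] = 10^(-pH)
Step 2: [H+] = 10^(-4.31)
Step 3: [H+] = 4.90e-05 mol/L

4.90e-05


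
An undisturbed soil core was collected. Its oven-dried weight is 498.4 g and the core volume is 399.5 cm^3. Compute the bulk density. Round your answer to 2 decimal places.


Step 1: Identify the formula: BD = dry mass / volume
Step 2: Substitute values: BD = 498.4 / 399.5
Step 3: BD = 1.25 g/cm^3

1.25


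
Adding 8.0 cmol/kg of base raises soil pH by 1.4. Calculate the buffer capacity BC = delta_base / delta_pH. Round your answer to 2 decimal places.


Step 1: BC = change in base / change in pH
Step 2: BC = 8.0 / 1.4
Step 3: BC = 5.71 cmol/(kg*pH unit)

5.71


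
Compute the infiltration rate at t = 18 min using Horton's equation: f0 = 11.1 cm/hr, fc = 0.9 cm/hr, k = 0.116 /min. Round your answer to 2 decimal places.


Step 1: f = fc + (f0 - fc) * exp(-k * t)
Step 2: exp(-0.116 * 18) = 0.123935
Step 3: f = 0.9 + (11.1 - 0.9) * 0.123935
Step 4: f = 0.9 + 10.2 * 0.123935
Step 5: f = 2.16 cm/hr

2.16


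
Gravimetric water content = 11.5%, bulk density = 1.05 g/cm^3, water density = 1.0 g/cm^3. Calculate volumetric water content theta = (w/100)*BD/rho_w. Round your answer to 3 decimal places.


Step 1: theta = (w / 100) * BD / rho_w
Step 2: theta = (11.5 / 100) * 1.05 / 1.0
Step 3: theta = 0.115 * 1.05
Step 4: theta = 0.121

0.121


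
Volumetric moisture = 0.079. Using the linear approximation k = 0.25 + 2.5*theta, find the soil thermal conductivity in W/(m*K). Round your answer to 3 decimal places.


Step 1: k = 0.25 + 2.5 * theta
Step 2: k = 0.25 + 2.5 * 0.079
Step 3: k = 0.25 + 0.198
Step 4: k = 0.448 W/(m*K)

0.448


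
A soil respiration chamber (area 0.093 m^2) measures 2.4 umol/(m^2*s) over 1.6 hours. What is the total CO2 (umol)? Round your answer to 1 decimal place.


Step 1: Convert time to seconds: 1.6 hr * 3600 = 5760.0 s
Step 2: Total = flux * area * time_s
Step 3: Total = 2.4 * 0.093 * 5760.0
Step 4: Total = 1285.6 umol

1285.6


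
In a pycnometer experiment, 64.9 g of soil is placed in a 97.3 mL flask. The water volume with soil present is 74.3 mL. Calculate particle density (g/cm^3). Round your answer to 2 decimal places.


Step 1: Volume of solids = flask volume - water volume with soil
Step 2: V_solids = 97.3 - 74.3 = 23.0 mL
Step 3: Particle density = mass / V_solids = 64.9 / 23.0 = 2.82 g/cm^3

2.82


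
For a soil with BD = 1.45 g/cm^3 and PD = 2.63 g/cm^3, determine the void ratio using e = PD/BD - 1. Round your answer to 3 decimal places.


Step 1: e = PD / BD - 1
Step 2: e = 2.63 / 1.45 - 1
Step 3: e = 1.81379 - 1
Step 4: e = 0.814

0.814


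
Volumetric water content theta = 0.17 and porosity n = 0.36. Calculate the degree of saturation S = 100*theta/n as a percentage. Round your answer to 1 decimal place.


Step 1: S = 100 * theta_v / n
Step 2: S = 100 * 0.17 / 0.36
Step 3: S = 47.2%

47.2


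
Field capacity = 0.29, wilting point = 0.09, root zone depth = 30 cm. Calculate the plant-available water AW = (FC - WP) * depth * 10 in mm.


Step 1: Available water = (FC - WP) * depth * 10
Step 2: AW = (0.29 - 0.09) * 30 * 10
Step 3: AW = 0.2 * 30 * 10
Step 4: AW = 60.0 mm

60.0


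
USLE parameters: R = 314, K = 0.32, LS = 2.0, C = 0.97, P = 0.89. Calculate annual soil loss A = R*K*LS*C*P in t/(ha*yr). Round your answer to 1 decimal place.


Step 1: A = R * K * LS * C * P
Step 2: R * K = 314 * 0.32 = 100.48
Step 3: (R*K) * LS = 100.48 * 2.0 = 200.96
Step 4: * C * P = 200.96 * 0.97 * 0.89 = 173.5
Step 5: A = 173.5 t/(ha*yr)

173.5


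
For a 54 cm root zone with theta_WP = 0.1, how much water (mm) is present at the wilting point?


Step 1: Water (mm) = theta_WP * depth * 10
Step 2: Water = 0.1 * 54 * 10
Step 3: Water = 54.0 mm

54.0


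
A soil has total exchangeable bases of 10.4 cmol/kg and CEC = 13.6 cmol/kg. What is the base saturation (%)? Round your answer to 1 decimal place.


Step 1: BS = 100 * (sum of bases) / CEC
Step 2: BS = 100 * 10.4 / 13.6
Step 3: BS = 76.5%

76.5


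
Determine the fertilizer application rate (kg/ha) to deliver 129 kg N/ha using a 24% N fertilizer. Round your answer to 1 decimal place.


Step 1: Fertilizer rate = target N / (N content / 100)
Step 2: Rate = 129 / (24 / 100)
Step 3: Rate = 129 / 0.24
Step 4: Rate = 537.5 kg/ha

537.5


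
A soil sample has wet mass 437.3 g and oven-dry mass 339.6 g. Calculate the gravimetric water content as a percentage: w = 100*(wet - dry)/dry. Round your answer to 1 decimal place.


Step 1: Water mass = wet - dry = 437.3 - 339.6 = 97.7 g
Step 2: w = 100 * water mass / dry mass
Step 3: w = 100 * 97.7 / 339.6 = 28.8%

28.8


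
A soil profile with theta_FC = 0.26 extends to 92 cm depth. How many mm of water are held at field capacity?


Step 1: Water (mm) = theta_FC * depth (cm) * 10
Step 2: Water = 0.26 * 92 * 10
Step 3: Water = 239.2 mm

239.2


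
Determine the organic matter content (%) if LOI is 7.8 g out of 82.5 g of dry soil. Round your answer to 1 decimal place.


Step 1: OM% = 100 * LOI / sample mass
Step 2: OM = 100 * 7.8 / 82.5
Step 3: OM = 9.5%

9.5


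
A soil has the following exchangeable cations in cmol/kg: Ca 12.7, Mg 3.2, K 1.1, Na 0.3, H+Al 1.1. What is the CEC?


Step 1: CEC = Ca + Mg + K + Na + (H+Al)
Step 2: CEC = 12.7 + 3.2 + 1.1 + 0.3 + 1.1
Step 3: CEC = 18.4 cmol/kg

18.4


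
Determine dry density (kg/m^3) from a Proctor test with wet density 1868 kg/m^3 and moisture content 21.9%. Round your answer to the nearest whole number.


Step 1: Dry density = wet density / (1 + w/100)
Step 2: Dry density = 1868 / (1 + 21.9/100)
Step 3: Dry density = 1868 / 1.219
Step 4: Dry density = 1532 kg/m^3

1532


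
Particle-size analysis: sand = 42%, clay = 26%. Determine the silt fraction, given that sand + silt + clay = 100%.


Step 1: sand + silt + clay = 100%
Step 2: silt = 100 - sand - clay
Step 3: silt = 100 - 42 - 26
Step 4: silt = 32%

32


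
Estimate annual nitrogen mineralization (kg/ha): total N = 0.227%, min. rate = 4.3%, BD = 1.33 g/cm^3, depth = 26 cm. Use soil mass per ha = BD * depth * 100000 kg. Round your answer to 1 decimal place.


Step 1: Soil mass per ha = BD * depth * 100000 = 1.33 * 26 * 100000 = 3458000 kg
Step 2: Total N pool = soil mass * N%/100 = 3458000 * 0.227/100 = 7849.66 kg/ha
Step 3: N mineralized = N pool * rate%/100 = 7849.66 * 4.3/100 = 337.5 kg/ha/yr

337.5


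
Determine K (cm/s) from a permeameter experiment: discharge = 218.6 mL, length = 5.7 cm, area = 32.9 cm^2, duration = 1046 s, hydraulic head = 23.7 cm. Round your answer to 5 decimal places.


Step 1: K = Q * L / (A * t * h)
Step 2: Numerator = 218.6 * 5.7 = 1246.02
Step 3: Denominator = 32.9 * 1046 * 23.7 = 815597.58
Step 4: K = 1246.02 / 815597.58 = 0.00153 cm/s

0.00153


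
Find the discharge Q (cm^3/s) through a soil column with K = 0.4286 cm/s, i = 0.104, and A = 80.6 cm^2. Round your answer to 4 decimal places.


Step 1: Apply Darcy's law: Q = K * i * A
Step 2: Q = 0.4286 * 0.104 * 80.6
Step 3: Q = 3.5927 cm^3/s

3.5927


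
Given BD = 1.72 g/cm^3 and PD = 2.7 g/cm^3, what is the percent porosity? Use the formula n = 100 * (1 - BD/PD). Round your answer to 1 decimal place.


Step 1: Formula: n = 100 * (1 - BD / PD)
Step 2: n = 100 * (1 - 1.72 / 2.7)
Step 3: n = 100 * (1 - 0.63704)
Step 4: n = 36.3%

36.3


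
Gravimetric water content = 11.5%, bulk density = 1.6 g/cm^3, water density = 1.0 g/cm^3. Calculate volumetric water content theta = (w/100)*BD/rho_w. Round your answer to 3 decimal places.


Step 1: theta = (w / 100) * BD / rho_w
Step 2: theta = (11.5 / 100) * 1.6 / 1.0
Step 3: theta = 0.115 * 1.6
Step 4: theta = 0.184

0.184


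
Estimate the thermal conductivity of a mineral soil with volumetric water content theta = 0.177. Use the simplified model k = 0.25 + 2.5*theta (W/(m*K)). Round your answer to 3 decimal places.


Step 1: k = 0.25 + 2.5 * theta
Step 2: k = 0.25 + 2.5 * 0.177
Step 3: k = 0.25 + 0.443
Step 4: k = 0.693 W/(m*K)

0.693


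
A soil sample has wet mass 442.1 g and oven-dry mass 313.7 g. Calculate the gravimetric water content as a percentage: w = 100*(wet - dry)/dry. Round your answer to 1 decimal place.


Step 1: Water mass = wet - dry = 442.1 - 313.7 = 128.4 g
Step 2: w = 100 * water mass / dry mass
Step 3: w = 100 * 128.4 / 313.7 = 40.9%

40.9


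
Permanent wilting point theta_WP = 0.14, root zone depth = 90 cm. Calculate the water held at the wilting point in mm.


Step 1: Water (mm) = theta_WP * depth * 10
Step 2: Water = 0.14 * 90 * 10
Step 3: Water = 126.0 mm

126.0


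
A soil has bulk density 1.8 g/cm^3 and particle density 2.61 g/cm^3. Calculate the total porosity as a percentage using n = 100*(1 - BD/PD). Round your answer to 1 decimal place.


Step 1: Formula: n = 100 * (1 - BD / PD)
Step 2: n = 100 * (1 - 1.8 / 2.61)
Step 3: n = 100 * (1 - 0.68966)
Step 4: n = 31.0%

31.0


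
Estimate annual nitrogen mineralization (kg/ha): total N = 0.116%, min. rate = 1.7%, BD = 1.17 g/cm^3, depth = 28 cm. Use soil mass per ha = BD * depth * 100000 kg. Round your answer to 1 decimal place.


Step 1: Soil mass per ha = BD * depth * 100000 = 1.17 * 28 * 100000 = 3276000 kg
Step 2: Total N pool = soil mass * N%/100 = 3276000 * 0.116/100 = 3800.16 kg/ha
Step 3: N mineralized = N pool * rate%/100 = 3800.16 * 1.7/100 = 64.6 kg/ha/yr

64.6


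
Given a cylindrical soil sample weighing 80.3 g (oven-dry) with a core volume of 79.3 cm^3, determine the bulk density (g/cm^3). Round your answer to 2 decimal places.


Step 1: Identify the formula: BD = dry mass / volume
Step 2: Substitute values: BD = 80.3 / 79.3
Step 3: BD = 1.01 g/cm^3

1.01


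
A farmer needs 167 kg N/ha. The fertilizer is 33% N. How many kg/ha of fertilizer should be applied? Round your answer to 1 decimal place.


Step 1: Fertilizer rate = target N / (N content / 100)
Step 2: Rate = 167 / (33 / 100)
Step 3: Rate = 167 / 0.33
Step 4: Rate = 506.1 kg/ha

506.1


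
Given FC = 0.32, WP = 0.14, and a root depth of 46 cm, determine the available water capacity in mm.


Step 1: Available water = (FC - WP) * depth * 10
Step 2: AW = (0.32 - 0.14) * 46 * 10
Step 3: AW = 0.18 * 46 * 10
Step 4: AW = 82.8 mm

82.8


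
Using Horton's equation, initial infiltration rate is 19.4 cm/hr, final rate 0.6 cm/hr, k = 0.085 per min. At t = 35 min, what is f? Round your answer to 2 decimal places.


Step 1: f = fc + (f0 - fc) * exp(-k * t)
Step 2: exp(-0.085 * 35) = 0.051047
Step 3: f = 0.6 + (19.4 - 0.6) * 0.051047
Step 4: f = 0.6 + 18.8 * 0.051047
Step 5: f = 1.56 cm/hr

1.56


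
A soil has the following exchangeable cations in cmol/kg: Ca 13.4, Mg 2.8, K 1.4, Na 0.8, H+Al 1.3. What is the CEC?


Step 1: CEC = Ca + Mg + K + Na + (H+Al)
Step 2: CEC = 13.4 + 2.8 + 1.4 + 0.8 + 1.3
Step 3: CEC = 19.7 cmol/kg

19.7


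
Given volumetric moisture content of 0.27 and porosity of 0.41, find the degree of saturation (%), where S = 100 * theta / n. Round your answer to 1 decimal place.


Step 1: S = 100 * theta_v / n
Step 2: S = 100 * 0.27 / 0.41
Step 3: S = 65.9%

65.9


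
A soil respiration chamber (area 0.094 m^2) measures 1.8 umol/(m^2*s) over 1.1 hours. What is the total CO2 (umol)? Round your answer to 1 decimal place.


Step 1: Convert time to seconds: 1.1 hr * 3600 = 3960.0 s
Step 2: Total = flux * area * time_s
Step 3: Total = 1.8 * 0.094 * 3960.0
Step 4: Total = 670.0 umol

670.0


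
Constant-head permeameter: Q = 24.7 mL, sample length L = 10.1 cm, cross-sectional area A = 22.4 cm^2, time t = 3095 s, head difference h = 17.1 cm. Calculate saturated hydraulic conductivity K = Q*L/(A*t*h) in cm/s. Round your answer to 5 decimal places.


Step 1: K = Q * L / (A * t * h)
Step 2: Numerator = 24.7 * 10.1 = 249.47
Step 3: Denominator = 22.4 * 3095 * 17.1 = 1185508.8
Step 4: K = 249.47 / 1185508.8 = 0.00021 cm/s

0.00021


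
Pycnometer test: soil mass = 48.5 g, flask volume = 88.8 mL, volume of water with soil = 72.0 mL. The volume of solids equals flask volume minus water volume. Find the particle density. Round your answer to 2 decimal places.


Step 1: Volume of solids = flask volume - water volume with soil
Step 2: V_solids = 88.8 - 72.0 = 16.8 mL
Step 3: Particle density = mass / V_solids = 48.5 / 16.8 = 2.89 g/cm^3

2.89


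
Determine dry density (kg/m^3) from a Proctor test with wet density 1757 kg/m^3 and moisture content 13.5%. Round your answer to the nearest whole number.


Step 1: Dry density = wet density / (1 + w/100)
Step 2: Dry density = 1757 / (1 + 13.5/100)
Step 3: Dry density = 1757 / 1.135
Step 4: Dry density = 1548 kg/m^3

1548


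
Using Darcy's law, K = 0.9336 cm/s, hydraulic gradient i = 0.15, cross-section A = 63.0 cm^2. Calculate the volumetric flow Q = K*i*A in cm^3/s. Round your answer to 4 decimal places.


Step 1: Apply Darcy's law: Q = K * i * A
Step 2: Q = 0.9336 * 0.15 * 63.0
Step 3: Q = 8.8225 cm^3/s

8.8225


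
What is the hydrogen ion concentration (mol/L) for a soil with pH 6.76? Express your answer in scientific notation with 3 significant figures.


Step 1: [H+] = 10^(-pH)
Step 2: [H+] = 10^(-6.76)
Step 3: [H+] = 1.74e-07 mol/L

1.74e-07


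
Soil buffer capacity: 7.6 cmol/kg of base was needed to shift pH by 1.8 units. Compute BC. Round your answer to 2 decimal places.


Step 1: BC = change in base / change in pH
Step 2: BC = 7.6 / 1.8
Step 3: BC = 4.22 cmol/(kg*pH unit)

4.22


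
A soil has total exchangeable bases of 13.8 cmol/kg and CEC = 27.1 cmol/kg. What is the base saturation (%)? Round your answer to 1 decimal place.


Step 1: BS = 100 * (sum of bases) / CEC
Step 2: BS = 100 * 13.8 / 27.1
Step 3: BS = 50.9%

50.9


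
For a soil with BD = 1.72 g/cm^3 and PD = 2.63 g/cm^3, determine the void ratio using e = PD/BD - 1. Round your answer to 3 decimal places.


Step 1: e = PD / BD - 1
Step 2: e = 2.63 / 1.72 - 1
Step 3: e = 1.52907 - 1
Step 4: e = 0.529

0.529


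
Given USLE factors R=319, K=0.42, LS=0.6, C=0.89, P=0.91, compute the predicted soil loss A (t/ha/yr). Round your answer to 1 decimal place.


Step 1: A = R * K * LS * C * P
Step 2: R * K = 319 * 0.42 = 133.98
Step 3: (R*K) * LS = 133.98 * 0.6 = 80.388
Step 4: * C * P = 80.388 * 0.89 * 0.91 = 65.1
Step 5: A = 65.1 t/(ha*yr)

65.1


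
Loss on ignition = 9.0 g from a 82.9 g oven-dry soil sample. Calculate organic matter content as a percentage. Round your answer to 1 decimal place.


Step 1: OM% = 100 * LOI / sample mass
Step 2: OM = 100 * 9.0 / 82.9
Step 3: OM = 10.9%

10.9


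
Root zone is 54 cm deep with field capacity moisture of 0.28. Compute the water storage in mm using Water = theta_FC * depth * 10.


Step 1: Water (mm) = theta_FC * depth (cm) * 10
Step 2: Water = 0.28 * 54 * 10
Step 3: Water = 151.2 mm

151.2


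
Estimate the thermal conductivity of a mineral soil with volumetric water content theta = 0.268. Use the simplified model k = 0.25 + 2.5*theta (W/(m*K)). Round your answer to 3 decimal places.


Step 1: k = 0.25 + 2.5 * theta
Step 2: k = 0.25 + 2.5 * 0.268
Step 3: k = 0.25 + 0.67
Step 4: k = 0.92 W/(m*K)

0.92


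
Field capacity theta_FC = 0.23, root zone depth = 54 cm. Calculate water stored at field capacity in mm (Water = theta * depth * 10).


Step 1: Water (mm) = theta_FC * depth (cm) * 10
Step 2: Water = 0.23 * 54 * 10
Step 3: Water = 124.2 mm

124.2


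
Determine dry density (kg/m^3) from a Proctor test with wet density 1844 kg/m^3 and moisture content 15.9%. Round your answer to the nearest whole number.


Step 1: Dry density = wet density / (1 + w/100)
Step 2: Dry density = 1844 / (1 + 15.9/100)
Step 3: Dry density = 1844 / 1.159
Step 4: Dry density = 1591 kg/m^3

1591


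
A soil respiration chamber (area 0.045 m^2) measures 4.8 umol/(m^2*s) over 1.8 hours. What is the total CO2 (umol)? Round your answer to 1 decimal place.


Step 1: Convert time to seconds: 1.8 hr * 3600 = 6480.0 s
Step 2: Total = flux * area * time_s
Step 3: Total = 4.8 * 0.045 * 6480.0
Step 4: Total = 1399.7 umol

1399.7


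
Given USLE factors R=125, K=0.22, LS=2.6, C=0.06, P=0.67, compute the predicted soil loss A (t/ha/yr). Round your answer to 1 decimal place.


Step 1: A = R * K * LS * C * P
Step 2: R * K = 125 * 0.22 = 27.5
Step 3: (R*K) * LS = 27.5 * 2.6 = 71.5
Step 4: * C * P = 71.5 * 0.06 * 0.67 = 2.9
Step 5: A = 2.9 t/(ha*yr)

2.9


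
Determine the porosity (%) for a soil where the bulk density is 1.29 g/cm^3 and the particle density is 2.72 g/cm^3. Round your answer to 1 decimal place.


Step 1: Formula: n = 100 * (1 - BD / PD)
Step 2: n = 100 * (1 - 1.29 / 2.72)
Step 3: n = 100 * (1 - 0.47426)
Step 4: n = 52.6%

52.6


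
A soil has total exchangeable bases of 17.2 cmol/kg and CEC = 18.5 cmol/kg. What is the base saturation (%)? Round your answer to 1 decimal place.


Step 1: BS = 100 * (sum of bases) / CEC
Step 2: BS = 100 * 17.2 / 18.5
Step 3: BS = 93.0%

93.0


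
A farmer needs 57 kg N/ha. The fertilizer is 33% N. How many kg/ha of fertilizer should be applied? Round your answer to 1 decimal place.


Step 1: Fertilizer rate = target N / (N content / 100)
Step 2: Rate = 57 / (33 / 100)
Step 3: Rate = 57 / 0.33
Step 4: Rate = 172.7 kg/ha

172.7


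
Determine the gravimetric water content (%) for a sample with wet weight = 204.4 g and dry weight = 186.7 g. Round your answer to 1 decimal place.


Step 1: Water mass = wet - dry = 204.4 - 186.7 = 17.7 g
Step 2: w = 100 * water mass / dry mass
Step 3: w = 100 * 17.7 / 186.7 = 9.5%

9.5


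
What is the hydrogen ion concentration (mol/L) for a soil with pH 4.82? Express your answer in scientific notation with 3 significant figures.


Step 1: [H+] = 10^(-pH)
Step 2: [H+] = 10^(-4.82)
Step 3: [H+] = 1.51e-05 mol/L

1.51e-05


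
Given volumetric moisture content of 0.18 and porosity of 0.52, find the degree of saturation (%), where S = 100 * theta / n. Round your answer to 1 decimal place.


Step 1: S = 100 * theta_v / n
Step 2: S = 100 * 0.18 / 0.52
Step 3: S = 34.6%

34.6


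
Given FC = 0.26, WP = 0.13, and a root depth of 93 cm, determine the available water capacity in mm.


Step 1: Available water = (FC - WP) * depth * 10
Step 2: AW = (0.26 - 0.13) * 93 * 10
Step 3: AW = 0.13 * 93 * 10
Step 4: AW = 120.9 mm

120.9


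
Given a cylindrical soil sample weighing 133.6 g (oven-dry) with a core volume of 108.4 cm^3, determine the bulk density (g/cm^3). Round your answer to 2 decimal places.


Step 1: Identify the formula: BD = dry mass / volume
Step 2: Substitute values: BD = 133.6 / 108.4
Step 3: BD = 1.23 g/cm^3

1.23


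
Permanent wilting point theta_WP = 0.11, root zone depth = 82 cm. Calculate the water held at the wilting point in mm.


Step 1: Water (mm) = theta_WP * depth * 10
Step 2: Water = 0.11 * 82 * 10
Step 3: Water = 90.2 mm

90.2


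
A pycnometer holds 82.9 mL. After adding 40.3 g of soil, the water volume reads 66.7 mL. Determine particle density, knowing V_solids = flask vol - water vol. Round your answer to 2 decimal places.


Step 1: Volume of solids = flask volume - water volume with soil
Step 2: V_solids = 82.9 - 66.7 = 16.2 mL
Step 3: Particle density = mass / V_solids = 40.3 / 16.2 = 2.49 g/cm^3

2.49


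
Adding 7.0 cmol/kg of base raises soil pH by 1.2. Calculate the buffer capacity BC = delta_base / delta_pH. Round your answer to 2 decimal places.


Step 1: BC = change in base / change in pH
Step 2: BC = 7.0 / 1.2
Step 3: BC = 5.83 cmol/(kg*pH unit)

5.83


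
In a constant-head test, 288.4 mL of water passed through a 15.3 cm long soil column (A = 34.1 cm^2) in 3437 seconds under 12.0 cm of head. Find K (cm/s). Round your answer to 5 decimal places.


Step 1: K = Q * L / (A * t * h)
Step 2: Numerator = 288.4 * 15.3 = 4412.52
Step 3: Denominator = 34.1 * 3437 * 12.0 = 1406420.4
Step 4: K = 4412.52 / 1406420.4 = 0.00314 cm/s

0.00314


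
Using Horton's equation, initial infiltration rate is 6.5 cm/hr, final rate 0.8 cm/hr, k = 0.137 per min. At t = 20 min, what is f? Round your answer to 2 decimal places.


Step 1: f = fc + (f0 - fc) * exp(-k * t)
Step 2: exp(-0.137 * 20) = 0.06457
Step 3: f = 0.8 + (6.5 - 0.8) * 0.06457
Step 4: f = 0.8 + 5.7 * 0.06457
Step 5: f = 1.17 cm/hr

1.17


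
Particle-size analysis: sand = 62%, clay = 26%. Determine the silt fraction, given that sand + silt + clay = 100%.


Step 1: sand + silt + clay = 100%
Step 2: silt = 100 - sand - clay
Step 3: silt = 100 - 62 - 26
Step 4: silt = 12%

12


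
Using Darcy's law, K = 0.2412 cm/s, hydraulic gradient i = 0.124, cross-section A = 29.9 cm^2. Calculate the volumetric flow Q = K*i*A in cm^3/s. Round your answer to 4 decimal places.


Step 1: Apply Darcy's law: Q = K * i * A
Step 2: Q = 0.2412 * 0.124 * 29.9
Step 3: Q = 0.8943 cm^3/s

0.8943


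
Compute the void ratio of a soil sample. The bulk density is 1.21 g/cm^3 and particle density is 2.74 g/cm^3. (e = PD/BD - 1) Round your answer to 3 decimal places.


Step 1: e = PD / BD - 1
Step 2: e = 2.74 / 1.21 - 1
Step 3: e = 2.26446 - 1
Step 4: e = 1.264

1.264


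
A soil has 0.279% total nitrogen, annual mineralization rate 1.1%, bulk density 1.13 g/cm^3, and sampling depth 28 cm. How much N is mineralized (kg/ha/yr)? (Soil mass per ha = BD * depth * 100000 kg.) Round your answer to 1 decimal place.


Step 1: Soil mass per ha = BD * depth * 100000 = 1.13 * 28 * 100000 = 3164000 kg
Step 2: Total N pool = soil mass * N%/100 = 3164000 * 0.279/100 = 8827.56 kg/ha
Step 3: N mineralized = N pool * rate%/100 = 8827.56 * 1.1/100 = 97.1 kg/ha/yr

97.1


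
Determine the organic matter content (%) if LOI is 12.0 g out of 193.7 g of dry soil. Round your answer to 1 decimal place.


Step 1: OM% = 100 * LOI / sample mass
Step 2: OM = 100 * 12.0 / 193.7
Step 3: OM = 6.2%

6.2


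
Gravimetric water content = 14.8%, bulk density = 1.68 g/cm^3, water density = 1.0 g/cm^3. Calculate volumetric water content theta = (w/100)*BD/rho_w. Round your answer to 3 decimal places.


Step 1: theta = (w / 100) * BD / rho_w
Step 2: theta = (14.8 / 100) * 1.68 / 1.0
Step 3: theta = 0.148 * 1.68
Step 4: theta = 0.249

0.249


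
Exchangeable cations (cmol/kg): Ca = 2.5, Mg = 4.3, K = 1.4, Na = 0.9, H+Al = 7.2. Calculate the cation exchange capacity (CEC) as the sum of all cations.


Step 1: CEC = Ca + Mg + K + Na + (H+Al)
Step 2: CEC = 2.5 + 4.3 + 1.4 + 0.9 + 7.2
Step 3: CEC = 16.3 cmol/kg

16.3
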